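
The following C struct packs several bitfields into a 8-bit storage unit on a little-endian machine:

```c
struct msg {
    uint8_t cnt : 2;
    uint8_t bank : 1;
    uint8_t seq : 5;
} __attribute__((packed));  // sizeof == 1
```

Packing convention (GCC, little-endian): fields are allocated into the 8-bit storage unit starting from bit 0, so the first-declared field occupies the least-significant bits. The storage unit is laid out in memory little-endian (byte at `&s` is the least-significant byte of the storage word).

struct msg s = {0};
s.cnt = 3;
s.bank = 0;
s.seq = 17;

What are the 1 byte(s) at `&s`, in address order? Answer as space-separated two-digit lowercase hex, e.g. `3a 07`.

8b

[0+:2] cnt=3 & 0x3 = 0x3; word=0x03
[2+:1] bank=0 & 0x1 = 0x0; word=0x03
[3+:5] seq=17 & 0x1f = 0x11; word=0x8b
word = 0x8b → little-endian bytes:
  [0]=0x8b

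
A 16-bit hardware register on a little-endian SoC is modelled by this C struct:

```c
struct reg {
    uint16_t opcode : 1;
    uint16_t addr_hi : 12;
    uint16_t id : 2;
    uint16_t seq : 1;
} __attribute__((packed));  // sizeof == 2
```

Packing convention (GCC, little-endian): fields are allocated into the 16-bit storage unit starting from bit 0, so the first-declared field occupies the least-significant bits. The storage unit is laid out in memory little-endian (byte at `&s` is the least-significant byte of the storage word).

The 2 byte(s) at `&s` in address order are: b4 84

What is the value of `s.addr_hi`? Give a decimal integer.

[0]=0xb4 [1]=0x84 (little-endian) → word 0x84b4
opcode [0+:1] = (word>>0) & 0x1 = 0
addr_hi [1+:12] = (word>>1) & 0xfff = 602  ←
id [13+:2] = (word>>13) & 0x3 = 0
seq [15+:1] = (word>>15) & 0x1 = 1

602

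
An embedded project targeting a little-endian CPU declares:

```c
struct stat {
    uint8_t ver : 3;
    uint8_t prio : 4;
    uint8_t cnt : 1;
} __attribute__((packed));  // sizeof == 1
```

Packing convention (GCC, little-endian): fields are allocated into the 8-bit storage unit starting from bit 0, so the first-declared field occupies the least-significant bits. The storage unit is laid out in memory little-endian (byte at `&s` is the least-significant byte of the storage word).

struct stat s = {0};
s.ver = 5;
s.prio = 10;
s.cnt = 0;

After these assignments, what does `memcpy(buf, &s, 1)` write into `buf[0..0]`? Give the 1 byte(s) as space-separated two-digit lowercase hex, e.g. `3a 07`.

55

ver (3b) val=5 bits=0x5 at bit 0: 0x05
prio (4b) val=10 bits=0xa at bit 3: 0x55
cnt (1b) val=0 bits=0x0 at bit 7: 0x55
word = 0x55 → little-endian bytes:
  [0]=0x55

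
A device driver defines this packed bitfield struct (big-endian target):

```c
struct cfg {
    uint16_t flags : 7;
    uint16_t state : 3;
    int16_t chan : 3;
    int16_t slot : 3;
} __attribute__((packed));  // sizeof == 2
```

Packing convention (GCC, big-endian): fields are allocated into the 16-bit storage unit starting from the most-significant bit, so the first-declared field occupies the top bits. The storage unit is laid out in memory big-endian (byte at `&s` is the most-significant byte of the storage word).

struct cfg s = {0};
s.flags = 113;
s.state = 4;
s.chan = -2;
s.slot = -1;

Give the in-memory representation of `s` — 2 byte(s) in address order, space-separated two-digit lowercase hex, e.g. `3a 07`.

[9+:7] flags=113 & 0x7f = 0x71; word=0xe200
[6+:3] state=4 & 0x7 = 0x4; word=0xe300
[3+:3] chan=-2 & 0x7 = 0x6; word=0xe330
[0+:3] slot=-1 & 0x7 = 0x7; word=0xe337
word = 0xe337 → big-endian bytes:
  [0]=0xe3  [1]=0x37

e3 37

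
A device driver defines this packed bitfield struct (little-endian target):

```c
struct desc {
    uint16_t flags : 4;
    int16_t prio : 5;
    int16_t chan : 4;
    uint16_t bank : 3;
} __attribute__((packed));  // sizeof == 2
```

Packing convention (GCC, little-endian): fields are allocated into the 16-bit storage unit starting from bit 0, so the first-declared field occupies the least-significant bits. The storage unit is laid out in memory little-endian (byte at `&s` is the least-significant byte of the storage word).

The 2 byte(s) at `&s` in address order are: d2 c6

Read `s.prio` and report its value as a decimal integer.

13

[0]=0xd2 [1]=0xc6 (little-endian) → word 0xc6d2
flags:4 @ bit 0 → (0xc6d2>>0)&0xf = 0x2
prio:5 @ bit 4 → (0xc6d2>>4)&0x1f = 0xd  ←
chan:4 @ bit 9 → (0xc6d2>>9)&0xf = 0x3
bank:3 @ bit 13 → (0xc6d2>>13)&0x7 = 0x6
prio signed 5b, MSB=0: value = 13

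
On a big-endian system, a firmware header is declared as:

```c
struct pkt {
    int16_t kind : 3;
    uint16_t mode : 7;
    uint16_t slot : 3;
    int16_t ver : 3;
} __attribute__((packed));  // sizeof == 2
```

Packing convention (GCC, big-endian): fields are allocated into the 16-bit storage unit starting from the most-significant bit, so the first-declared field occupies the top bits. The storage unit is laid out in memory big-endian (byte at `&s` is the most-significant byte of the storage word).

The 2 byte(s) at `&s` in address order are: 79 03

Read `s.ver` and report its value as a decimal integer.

[0]=0x79 [1]=0x03 (big-endian) → word 0x7903
kind [13+:3] = (word>>13) & 0x7 = 3
mode [6+:7] = (word>>6) & 0x7f = 100
slot [3+:3] = (word>>3) & 0x7 = 0
ver [0+:3] = (word>>0) & 0x7 = 3  ←
ver signed 3b, MSB=0: value = 3

3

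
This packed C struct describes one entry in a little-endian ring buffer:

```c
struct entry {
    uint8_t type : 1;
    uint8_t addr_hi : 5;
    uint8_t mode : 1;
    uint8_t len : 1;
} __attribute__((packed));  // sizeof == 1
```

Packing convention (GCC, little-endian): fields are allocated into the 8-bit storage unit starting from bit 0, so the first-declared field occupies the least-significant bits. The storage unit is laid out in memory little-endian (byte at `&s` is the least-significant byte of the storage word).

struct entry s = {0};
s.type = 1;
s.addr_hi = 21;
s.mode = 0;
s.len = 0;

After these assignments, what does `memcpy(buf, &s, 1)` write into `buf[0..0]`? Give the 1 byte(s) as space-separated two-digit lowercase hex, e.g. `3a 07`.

2b

type (1b) val=1 bits=0x1 at bit 0: 0x01
addr_hi (5b) val=21 bits=0x15 at bit 1: 0x2b
mode (1b) val=0 bits=0x0 at bit 6: 0x2b
len (1b) val=0 bits=0x0 at bit 7: 0x2b
word = 0x2b → little-endian bytes:
  [0]=0x2b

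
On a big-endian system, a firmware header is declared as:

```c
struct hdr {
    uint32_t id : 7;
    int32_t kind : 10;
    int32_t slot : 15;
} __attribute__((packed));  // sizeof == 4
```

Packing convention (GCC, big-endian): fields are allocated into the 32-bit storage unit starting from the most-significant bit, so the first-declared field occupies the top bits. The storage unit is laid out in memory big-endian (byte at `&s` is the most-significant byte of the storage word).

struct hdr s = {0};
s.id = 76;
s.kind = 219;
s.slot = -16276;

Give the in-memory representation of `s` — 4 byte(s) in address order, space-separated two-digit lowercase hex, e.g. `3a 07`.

id:7 = 76 → 0x4c << 25 → word 0x98000000
kind:10 = 219 → 0xdb << 15 → word 0x986d8000
slot:15 = -16276 → 0x406c << 0 → word 0x986dc06c
word = 0x986dc06c → big-endian bytes:
  [0]=0x98  [1]=0x6d  [2]=0xc0  [3]=0x6c

98 6d c0 6c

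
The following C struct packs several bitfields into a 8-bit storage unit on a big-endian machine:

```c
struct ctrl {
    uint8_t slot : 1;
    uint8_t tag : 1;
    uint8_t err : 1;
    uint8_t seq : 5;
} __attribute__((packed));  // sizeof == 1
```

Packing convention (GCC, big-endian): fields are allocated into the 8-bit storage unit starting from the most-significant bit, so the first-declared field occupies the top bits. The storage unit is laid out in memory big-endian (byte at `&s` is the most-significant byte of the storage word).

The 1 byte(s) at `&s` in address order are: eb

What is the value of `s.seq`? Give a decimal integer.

11

[0]=0xeb (big-endian) → word 0xeb
slot:1 @ bit 7 → (0xeb>>7)&0x1 = 0x1
tag:1 @ bit 6 → (0xeb>>6)&0x1 = 0x1
err:1 @ bit 5 → (0xeb>>5)&0x1 = 0x1
seq:5 @ bit 0 → (0xeb>>0)&0x1f = 0xb  ←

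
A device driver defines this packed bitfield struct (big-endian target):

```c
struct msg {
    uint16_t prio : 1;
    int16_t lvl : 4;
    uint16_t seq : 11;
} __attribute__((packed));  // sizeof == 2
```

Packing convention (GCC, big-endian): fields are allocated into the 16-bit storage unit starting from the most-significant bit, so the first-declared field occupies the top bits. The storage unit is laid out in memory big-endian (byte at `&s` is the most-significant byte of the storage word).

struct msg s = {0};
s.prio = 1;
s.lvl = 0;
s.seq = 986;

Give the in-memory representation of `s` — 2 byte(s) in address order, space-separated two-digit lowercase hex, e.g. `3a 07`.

[15+:1] prio=1 & 0x1 = 0x1; word=0x8000
[11+:4] lvl=0 & 0xf = 0x0; word=0x8000
[0+:11] seq=986 & 0x7ff = 0x3da; word=0x83da
word = 0x83da → big-endian bytes:
  [0]=0x83  [1]=0xda

83 da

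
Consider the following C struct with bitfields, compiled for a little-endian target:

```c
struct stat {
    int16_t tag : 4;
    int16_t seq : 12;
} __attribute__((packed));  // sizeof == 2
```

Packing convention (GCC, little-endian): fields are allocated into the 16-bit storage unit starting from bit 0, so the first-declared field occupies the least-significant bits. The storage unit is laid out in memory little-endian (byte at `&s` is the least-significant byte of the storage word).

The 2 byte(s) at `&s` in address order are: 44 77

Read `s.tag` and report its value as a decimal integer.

4

[0]=0x44 [1]=0x77 (little-endian) → word 0x7744
tag:4 @ bit 0 → (0x7744>>0)&0xf = 0x4  ←
seq:12 @ bit 4 → (0x7744>>4)&0xfff = 0x774
tag signed 4b, MSB=0: value = 4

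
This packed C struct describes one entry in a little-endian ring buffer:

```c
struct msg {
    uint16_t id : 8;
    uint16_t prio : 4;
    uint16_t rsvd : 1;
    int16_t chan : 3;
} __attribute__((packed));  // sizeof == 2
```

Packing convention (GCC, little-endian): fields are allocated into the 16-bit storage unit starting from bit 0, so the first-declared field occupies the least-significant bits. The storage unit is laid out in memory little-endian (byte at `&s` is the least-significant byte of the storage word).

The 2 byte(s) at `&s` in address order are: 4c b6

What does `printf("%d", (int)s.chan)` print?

-3

[0]=0x4c [1]=0xb6 (little-endian) → word 0xb64c
id:8 @ bit 0 → (0xb64c>>0)&0xff = 0x4c
prio:4 @ bit 8 → (0xb64c>>8)&0xf = 0x6
rsvd:1 @ bit 12 → (0xb64c>>12)&0x1 = 0x1
chan:3 @ bit 13 → (0xb64c>>13)&0x7 = 0x5  ←
chan signed 3b, MSB=1: 5 - 8 = -3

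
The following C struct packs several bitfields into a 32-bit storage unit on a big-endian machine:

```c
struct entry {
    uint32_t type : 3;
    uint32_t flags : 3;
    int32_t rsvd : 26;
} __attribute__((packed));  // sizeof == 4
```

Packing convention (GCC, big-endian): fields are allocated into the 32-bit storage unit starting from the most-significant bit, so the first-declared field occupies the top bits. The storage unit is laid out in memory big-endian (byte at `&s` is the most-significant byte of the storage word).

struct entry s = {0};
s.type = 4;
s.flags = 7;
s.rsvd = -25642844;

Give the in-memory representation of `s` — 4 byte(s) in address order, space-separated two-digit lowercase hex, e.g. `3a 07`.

type:3 = 4 → 0x4 << 29 → word 0x80000000
flags:3 = 7 → 0x7 << 26 → word 0x9c000000
rsvd:26 = -25642844 → 0x278b8a4 << 0 → word 0x9e78b8a4
word = 0x9e78b8a4 → big-endian bytes:
  [0]=0x9e  [1]=0x78  [2]=0xb8  [3]=0xa4

9e 78 b8 a4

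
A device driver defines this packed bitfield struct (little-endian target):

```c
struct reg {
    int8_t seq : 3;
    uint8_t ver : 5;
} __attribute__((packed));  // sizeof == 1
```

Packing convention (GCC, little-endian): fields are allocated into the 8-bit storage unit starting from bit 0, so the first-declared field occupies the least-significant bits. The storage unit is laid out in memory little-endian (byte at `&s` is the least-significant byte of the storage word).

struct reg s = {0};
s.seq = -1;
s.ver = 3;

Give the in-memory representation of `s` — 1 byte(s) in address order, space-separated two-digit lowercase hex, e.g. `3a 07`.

1f

seq:3 = -1 → 0x7 << 0 → word 0x07
ver:5 = 3 → 0x3 << 3 → word 0x1f
word = 0x1f → little-endian bytes:
  [0]=0x1f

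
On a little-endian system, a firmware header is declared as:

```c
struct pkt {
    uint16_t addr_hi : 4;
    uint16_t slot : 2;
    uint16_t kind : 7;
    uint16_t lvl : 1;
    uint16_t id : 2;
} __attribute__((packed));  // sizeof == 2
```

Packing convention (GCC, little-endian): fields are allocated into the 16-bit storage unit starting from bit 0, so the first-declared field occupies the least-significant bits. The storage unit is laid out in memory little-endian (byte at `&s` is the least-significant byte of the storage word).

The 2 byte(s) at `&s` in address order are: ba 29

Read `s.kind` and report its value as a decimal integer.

38

[0]=0xba [1]=0x29 (little-endian) → word 0x29ba
addr_hi [0+:4] = (word>>0) & 0xf = 10
slot [4+:2] = (word>>4) & 0x3 = 3
kind [6+:7] = (word>>6) & 0x7f = 38  ←
lvl [13+:1] = (word>>13) & 0x1 = 1
id [14+:2] = (word>>14) & 0x3 = 0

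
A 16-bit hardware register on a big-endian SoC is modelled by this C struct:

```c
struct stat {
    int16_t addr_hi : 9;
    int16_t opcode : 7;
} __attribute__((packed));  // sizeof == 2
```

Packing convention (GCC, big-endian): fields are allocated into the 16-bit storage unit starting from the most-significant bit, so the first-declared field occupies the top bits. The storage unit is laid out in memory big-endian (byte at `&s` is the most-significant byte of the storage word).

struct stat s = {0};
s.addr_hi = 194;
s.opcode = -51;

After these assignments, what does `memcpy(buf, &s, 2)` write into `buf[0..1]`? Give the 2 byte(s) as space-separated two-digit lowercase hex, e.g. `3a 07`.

[7+:9] addr_hi=194 & 0x1ff = 0xc2; word=0x6100
[0+:7] opcode=-51 & 0x7f = 0x4d; word=0x614d
word = 0x614d → big-endian bytes:
  [0]=0x61  [1]=0x4d

61 4d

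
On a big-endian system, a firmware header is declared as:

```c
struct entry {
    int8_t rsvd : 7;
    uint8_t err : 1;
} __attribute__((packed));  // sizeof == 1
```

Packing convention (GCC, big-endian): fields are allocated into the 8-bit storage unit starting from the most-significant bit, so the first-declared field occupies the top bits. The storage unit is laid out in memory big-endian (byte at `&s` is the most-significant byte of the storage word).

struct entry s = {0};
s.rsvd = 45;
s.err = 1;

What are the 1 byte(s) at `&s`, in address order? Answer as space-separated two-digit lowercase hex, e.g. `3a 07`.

rsvd (7b) val=45 bits=0x2d at bit 1: 0x5a
err (1b) val=1 bits=0x1 at bit 0: 0x5b
word = 0x5b → big-endian bytes:
  [0]=0x5b

5b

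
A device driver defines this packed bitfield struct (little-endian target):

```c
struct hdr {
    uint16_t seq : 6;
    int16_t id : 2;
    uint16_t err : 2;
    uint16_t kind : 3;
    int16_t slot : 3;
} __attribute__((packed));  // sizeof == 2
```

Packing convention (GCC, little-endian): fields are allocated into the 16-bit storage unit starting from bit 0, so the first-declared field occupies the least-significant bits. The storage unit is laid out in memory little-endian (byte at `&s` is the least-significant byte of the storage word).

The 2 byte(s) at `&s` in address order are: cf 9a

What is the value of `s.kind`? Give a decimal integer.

[0]=0xcf [1]=0x9a (little-endian) → word 0x9acf
seq:6 @ bit 0 → (0x9acf>>0)&0x3f = 0xf
id:2 @ bit 6 → (0x9acf>>6)&0x3 = 0x3
err:2 @ bit 8 → (0x9acf>>8)&0x3 = 0x2
kind:3 @ bit 10 → (0x9acf>>10)&0x7 = 0x6  ←
slot:3 @ bit 13 → (0x9acf>>13)&0x7 = 0x4

6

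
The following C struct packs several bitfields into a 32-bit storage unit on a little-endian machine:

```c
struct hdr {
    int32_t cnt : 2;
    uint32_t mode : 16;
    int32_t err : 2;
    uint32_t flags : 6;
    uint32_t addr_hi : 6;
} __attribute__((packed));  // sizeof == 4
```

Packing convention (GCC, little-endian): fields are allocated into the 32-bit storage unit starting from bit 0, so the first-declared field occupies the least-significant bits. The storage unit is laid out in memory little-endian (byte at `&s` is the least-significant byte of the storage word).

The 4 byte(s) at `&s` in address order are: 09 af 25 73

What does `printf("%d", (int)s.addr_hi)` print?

28

[0]=0x09 [1]=0xaf [2]=0x25 [3]=0x73 (little-endian) → word 0x7325af09
cnt:2 @ bit 0 → (0x7325af09>>0)&0x3 = 0x1
mode:16 @ bit 2 → (0x7325af09>>2)&0xffff = 0x6bc2
err:2 @ bit 18 → (0x7325af09>>18)&0x3 = 0x1
flags:6 @ bit 20 → (0x7325af09>>20)&0x3f = 0x32
addr_hi:6 @ bit 26 → (0x7325af09>>26)&0x3f = 0x1c  ←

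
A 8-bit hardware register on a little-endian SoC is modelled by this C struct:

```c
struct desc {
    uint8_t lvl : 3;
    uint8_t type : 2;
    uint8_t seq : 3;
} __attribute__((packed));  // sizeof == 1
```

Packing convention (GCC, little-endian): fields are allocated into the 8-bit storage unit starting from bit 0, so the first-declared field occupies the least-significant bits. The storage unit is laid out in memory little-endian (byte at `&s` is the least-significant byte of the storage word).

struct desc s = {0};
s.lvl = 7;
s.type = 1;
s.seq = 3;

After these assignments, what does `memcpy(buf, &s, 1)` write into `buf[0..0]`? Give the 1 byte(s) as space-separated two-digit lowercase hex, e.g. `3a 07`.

6f

lvl:3 = 7 → 0x7 << 0 → word 0x07
type:2 = 1 → 0x1 << 3 → word 0x0f
seq:3 = 3 → 0x3 << 5 → word 0x6f
word = 0x6f → little-endian bytes:
  [0]=0x6f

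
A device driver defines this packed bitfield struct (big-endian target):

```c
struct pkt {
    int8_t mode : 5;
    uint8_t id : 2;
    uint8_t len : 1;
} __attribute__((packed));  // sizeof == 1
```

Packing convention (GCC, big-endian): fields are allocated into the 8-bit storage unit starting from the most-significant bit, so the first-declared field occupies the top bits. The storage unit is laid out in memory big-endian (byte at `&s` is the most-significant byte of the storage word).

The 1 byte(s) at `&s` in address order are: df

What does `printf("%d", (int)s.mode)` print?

-5

[0]=0xdf (big-endian) → word 0xdf
mode:5 @ bit 3 → (0xdf>>3)&0x1f = 0x1b  ←
id:2 @ bit 1 → (0xdf>>1)&0x3 = 0x3
len:1 @ bit 0 → (0xdf>>0)&0x1 = 0x1
mode signed 5b, MSB=1: 27 - 32 = -5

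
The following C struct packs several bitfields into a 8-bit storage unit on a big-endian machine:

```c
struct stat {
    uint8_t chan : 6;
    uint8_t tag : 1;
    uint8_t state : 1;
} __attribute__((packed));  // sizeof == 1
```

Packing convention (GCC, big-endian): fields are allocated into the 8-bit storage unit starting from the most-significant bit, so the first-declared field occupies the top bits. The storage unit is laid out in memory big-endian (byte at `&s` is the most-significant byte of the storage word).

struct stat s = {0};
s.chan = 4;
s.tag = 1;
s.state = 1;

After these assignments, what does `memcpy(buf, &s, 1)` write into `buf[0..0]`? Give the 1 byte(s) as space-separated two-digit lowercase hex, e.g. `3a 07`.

13

[2+:6] chan=4 & 0x3f = 0x4; word=0x10
[1+:1] tag=1 & 0x1 = 0x1; word=0x12
[0+:1] state=1 & 0x1 = 0x1; word=0x13
word = 0x13 → big-endian bytes:
  [0]=0x13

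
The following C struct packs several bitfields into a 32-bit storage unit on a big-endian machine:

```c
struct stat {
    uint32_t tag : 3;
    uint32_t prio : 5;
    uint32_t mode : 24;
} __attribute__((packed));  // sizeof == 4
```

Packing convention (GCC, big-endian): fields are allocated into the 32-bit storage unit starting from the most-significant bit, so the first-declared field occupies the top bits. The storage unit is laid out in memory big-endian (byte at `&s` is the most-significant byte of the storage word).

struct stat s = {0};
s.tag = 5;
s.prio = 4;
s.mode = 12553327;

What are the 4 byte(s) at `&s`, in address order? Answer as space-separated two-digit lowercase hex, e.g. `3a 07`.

tag:3 = 5 → 0x5 << 29 → word 0xa0000000
prio:5 = 4 → 0x4 << 24 → word 0xa4000000
mode:24 = 12553327 → 0xbf8c6f << 0 → word 0xa4bf8c6f
word = 0xa4bf8c6f → big-endian bytes:
  [0]=0xa4  [1]=0xbf  [2]=0x8c  [3]=0x6f

a4 bf 8c 6f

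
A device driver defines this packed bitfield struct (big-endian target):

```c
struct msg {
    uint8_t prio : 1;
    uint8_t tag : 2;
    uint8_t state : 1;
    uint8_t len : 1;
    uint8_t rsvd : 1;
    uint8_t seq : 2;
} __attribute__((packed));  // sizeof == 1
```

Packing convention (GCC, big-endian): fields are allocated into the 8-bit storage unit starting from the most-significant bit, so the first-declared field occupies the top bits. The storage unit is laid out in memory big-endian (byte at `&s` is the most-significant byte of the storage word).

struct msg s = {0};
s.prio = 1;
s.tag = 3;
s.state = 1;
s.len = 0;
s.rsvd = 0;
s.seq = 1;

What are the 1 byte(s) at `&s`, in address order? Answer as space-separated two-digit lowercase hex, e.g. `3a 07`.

f1

[7+:1] prio=1 & 0x1 = 0x1; word=0x80
[5+:2] tag=3 & 0x3 = 0x3; word=0xe0
[4+:1] state=1 & 0x1 = 0x1; word=0xf0
[3+:1] len=0 & 0x1 = 0x0; word=0xf0
[2+:1] rsvd=0 & 0x1 = 0x0; word=0xf0
[0+:2] seq=1 & 0x3 = 0x1; word=0xf1
word = 0xf1 → big-endian bytes:
  [0]=0xf1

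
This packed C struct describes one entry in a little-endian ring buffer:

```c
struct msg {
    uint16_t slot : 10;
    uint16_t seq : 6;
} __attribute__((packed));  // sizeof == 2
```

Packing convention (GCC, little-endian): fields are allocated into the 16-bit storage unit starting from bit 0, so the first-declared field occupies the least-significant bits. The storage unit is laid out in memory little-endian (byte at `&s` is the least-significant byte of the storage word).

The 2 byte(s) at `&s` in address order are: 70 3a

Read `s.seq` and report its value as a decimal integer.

14

[0]=0x70 [1]=0x3a (little-endian) → word 0x3a70
slot:10 @ bit 0 → (0x3a70>>0)&0x3ff = 0x270
seq:6 @ bit 10 → (0x3a70>>10)&0x3f = 0xe  ←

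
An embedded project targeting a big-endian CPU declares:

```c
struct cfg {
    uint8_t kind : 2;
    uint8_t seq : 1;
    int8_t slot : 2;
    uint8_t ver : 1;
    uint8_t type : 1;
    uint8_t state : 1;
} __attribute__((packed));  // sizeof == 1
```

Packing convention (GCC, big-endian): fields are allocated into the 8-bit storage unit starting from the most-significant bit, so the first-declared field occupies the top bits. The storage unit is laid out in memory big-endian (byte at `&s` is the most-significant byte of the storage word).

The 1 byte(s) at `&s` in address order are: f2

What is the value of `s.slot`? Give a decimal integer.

[0]=0xf2 (big-endian) → word 0xf2
kind [6+:2] = (word>>6) & 0x3 = 3
seq [5+:1] = (word>>5) & 0x1 = 1
slot [3+:2] = (word>>3) & 0x3 = 2  ←
ver [2+:1] = (word>>2) & 0x1 = 0
type [1+:1] = (word>>1) & 0x1 = 1
state [0+:1] = (word>>0) & 0x1 = 0
slot signed 2b, MSB=1: 2 - 4 = -2

-2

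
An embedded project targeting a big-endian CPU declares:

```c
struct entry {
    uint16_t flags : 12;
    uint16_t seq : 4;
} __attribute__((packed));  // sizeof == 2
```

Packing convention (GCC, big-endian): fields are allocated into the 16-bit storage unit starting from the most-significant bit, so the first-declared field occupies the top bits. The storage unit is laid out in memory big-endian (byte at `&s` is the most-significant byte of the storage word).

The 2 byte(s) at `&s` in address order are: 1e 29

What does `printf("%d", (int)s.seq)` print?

[0]=0x1e [1]=0x29 (big-endian) → word 0x1e29
flags [4+:12] = (word>>4) & 0xfff = 482
seq [0+:4] = (word>>0) & 0xf = 9  ←

9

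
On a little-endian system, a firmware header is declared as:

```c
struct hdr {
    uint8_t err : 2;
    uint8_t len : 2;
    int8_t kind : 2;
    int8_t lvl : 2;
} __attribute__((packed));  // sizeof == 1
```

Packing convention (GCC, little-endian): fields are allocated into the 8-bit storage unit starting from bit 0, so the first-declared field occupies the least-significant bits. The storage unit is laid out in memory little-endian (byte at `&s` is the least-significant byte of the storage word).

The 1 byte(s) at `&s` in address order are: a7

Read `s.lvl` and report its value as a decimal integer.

-2

[0]=0xa7 (little-endian) → word 0xa7
err [0+:2] = (word>>0) & 0x3 = 3
len [2+:2] = (word>>2) & 0x3 = 1
kind [4+:2] = (word>>4) & 0x3 = 2
lvl [6+:2] = (word>>6) & 0x3 = 2  ←
lvl signed 2b, MSB=1: 2 - 4 = -2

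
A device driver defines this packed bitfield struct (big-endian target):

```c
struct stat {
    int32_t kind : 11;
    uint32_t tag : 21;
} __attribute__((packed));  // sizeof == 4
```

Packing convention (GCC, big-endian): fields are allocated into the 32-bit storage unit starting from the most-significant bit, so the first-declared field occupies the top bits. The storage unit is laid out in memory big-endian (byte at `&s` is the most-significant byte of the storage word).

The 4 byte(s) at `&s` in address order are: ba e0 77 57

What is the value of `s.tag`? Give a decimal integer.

[0]=0xba [1]=0xe0 [2]=0x77 [3]=0x57 (big-endian) → word 0xbae07757
kind:11 @ bit 21 → (0xbae07757>>21)&0x7ff = 0x5d7
tag:21 @ bit 0 → (0xbae07757>>0)&0x1fffff = 0x7757  ←

30551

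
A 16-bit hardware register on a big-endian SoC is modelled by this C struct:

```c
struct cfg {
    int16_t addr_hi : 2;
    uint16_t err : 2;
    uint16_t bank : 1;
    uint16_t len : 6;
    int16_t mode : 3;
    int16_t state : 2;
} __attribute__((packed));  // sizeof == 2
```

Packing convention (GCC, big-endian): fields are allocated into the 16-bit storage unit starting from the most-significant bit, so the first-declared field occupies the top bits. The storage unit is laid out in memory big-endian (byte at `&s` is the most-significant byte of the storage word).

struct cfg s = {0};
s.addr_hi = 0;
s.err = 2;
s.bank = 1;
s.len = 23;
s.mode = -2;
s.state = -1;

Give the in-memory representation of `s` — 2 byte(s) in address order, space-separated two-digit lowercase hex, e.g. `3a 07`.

[14+:2] addr_hi=0 & 0x3 = 0x0; word=0x0000
[12+:2] err=2 & 0x3 = 0x2; word=0x2000
[11+:1] bank=1 & 0x1 = 0x1; word=0x2800
[5+:6] len=23 & 0x3f = 0x17; word=0x2ae0
[2+:3] mode=-2 & 0x7 = 0x6; word=0x2af8
[0+:2] state=-1 & 0x3 = 0x3; word=0x2afb
word = 0x2afb → big-endian bytes:
  [0]=0x2a  [1]=0xfb

2a fb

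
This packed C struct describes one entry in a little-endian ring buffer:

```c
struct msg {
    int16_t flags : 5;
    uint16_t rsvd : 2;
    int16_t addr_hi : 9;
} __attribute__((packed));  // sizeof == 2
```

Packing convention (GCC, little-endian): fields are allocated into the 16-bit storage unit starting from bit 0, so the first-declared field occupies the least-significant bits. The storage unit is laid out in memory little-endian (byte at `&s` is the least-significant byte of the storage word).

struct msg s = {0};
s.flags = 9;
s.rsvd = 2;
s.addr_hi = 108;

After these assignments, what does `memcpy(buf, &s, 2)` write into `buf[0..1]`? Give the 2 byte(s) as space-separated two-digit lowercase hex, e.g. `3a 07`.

49 36

flags:5 = 9 → 0x9 << 0 → word 0x0009
rsvd:2 = 2 → 0x2 << 5 → word 0x0049
addr_hi:9 = 108 → 0x6c << 7 → word 0x3649
word = 0x3649 → little-endian bytes:
  [0]=0x49  [1]=0x36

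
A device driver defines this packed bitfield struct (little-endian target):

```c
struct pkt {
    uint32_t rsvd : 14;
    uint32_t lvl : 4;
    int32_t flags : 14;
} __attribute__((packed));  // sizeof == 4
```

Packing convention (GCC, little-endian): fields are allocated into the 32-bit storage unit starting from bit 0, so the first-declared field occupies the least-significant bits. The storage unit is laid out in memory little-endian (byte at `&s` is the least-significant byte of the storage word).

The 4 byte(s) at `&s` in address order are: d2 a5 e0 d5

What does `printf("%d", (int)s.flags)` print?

[0]=0xd2 [1]=0xa5 [2]=0xe0 [3]=0xd5 (little-endian) → word 0xd5e0a5d2
rsvd:14 @ bit 0 → (0xd5e0a5d2>>0)&0x3fff = 0x25d2
lvl:4 @ bit 14 → (0xd5e0a5d2>>14)&0xf = 0x2
flags:14 @ bit 18 → (0xd5e0a5d2>>18)&0x3fff = 0x3578  ←
flags signed 14b, MSB=1: 13688 - 16384 = -2696

-2696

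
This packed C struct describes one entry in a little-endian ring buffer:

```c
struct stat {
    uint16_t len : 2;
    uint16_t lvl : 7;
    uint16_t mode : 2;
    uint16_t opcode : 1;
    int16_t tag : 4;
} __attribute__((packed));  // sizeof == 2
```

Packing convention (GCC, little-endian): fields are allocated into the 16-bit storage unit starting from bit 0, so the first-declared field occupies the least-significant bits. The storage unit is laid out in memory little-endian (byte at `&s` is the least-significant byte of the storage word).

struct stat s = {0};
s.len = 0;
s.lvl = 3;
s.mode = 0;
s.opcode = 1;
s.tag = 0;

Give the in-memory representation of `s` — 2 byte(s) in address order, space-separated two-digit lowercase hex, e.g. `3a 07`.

[0+:2] len=0 & 0x3 = 0x0; word=0x0000
[2+:7] lvl=3 & 0x7f = 0x3; word=0x000c
[9+:2] mode=0 & 0x3 = 0x0; word=0x000c
[11+:1] opcode=1 & 0x1 = 0x1; word=0x080c
[12+:4] tag=0 & 0xf = 0x0; word=0x080c
word = 0x080c → little-endian bytes:
  [0]=0x0c  [1]=0x08

0c 08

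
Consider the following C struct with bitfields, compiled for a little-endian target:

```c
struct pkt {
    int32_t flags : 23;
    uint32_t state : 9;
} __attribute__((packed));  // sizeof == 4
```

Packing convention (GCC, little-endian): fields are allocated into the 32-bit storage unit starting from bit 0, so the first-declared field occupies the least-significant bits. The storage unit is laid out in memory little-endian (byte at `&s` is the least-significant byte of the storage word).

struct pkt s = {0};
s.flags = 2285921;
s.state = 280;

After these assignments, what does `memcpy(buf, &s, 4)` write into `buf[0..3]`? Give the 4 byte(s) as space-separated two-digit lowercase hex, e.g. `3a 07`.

[0+:23] flags=2285921 & 0x7fffff = 0x22e161; word=0x0022e161
[23+:9] state=280 & 0x1ff = 0x118; word=0x8c22e161
word = 0x8c22e161 → little-endian bytes:
  [0]=0x61  [1]=0xe1  [2]=0x22  [3]=0x8c

61 e1 22 8c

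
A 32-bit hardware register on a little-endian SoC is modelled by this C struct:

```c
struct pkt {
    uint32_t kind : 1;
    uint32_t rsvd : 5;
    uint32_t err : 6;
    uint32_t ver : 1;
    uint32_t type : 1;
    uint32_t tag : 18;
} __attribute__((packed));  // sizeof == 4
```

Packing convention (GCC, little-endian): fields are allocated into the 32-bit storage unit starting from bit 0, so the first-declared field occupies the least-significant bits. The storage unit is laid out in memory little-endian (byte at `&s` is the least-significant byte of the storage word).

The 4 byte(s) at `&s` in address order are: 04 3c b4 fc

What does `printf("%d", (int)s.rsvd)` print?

[0]=0x04 [1]=0x3c [2]=0xb4 [3]=0xfc (little-endian) → word 0xfcb43c04
kind [0+:1] = (word>>0) & 0x1 = 0
rsvd [1+:5] = (word>>1) & 0x1f = 2  ←
err [6+:6] = (word>>6) & 0x3f = 48
ver [12+:1] = (word>>12) & 0x1 = 1
type [13+:1] = (word>>13) & 0x1 = 1
tag [14+:18] = (word>>14) & 0x3ffff = 258768

2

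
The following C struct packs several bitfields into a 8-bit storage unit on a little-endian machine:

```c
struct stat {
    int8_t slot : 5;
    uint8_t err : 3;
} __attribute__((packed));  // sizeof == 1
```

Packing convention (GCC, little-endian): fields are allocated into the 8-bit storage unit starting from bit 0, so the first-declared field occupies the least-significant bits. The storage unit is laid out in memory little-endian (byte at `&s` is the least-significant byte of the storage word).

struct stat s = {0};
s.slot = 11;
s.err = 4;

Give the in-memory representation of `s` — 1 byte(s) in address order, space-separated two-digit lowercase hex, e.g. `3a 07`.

slot:5 = 11 → 0xb << 0 → word 0x0b
err:3 = 4 → 0x4 << 5 → word 0x8b
word = 0x8b → little-endian bytes:
  [0]=0x8b

8b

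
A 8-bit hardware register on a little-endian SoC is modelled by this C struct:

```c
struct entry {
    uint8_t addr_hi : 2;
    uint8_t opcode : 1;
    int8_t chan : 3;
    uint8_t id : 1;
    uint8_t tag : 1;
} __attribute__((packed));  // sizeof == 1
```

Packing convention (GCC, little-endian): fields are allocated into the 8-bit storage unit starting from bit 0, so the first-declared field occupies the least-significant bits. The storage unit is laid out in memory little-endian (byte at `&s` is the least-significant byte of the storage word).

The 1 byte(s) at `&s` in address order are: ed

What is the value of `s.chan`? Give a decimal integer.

-3

[0]=0xed (little-endian) → word 0xed
addr_hi:2 @ bit 0 → (0xed>>0)&0x3 = 0x1
opcode:1 @ bit 2 → (0xed>>2)&0x1 = 0x1
chan:3 @ bit 3 → (0xed>>3)&0x7 = 0x5  ←
id:1 @ bit 6 → (0xed>>6)&0x1 = 0x1
tag:1 @ bit 7 → (0xed>>7)&0x1 = 0x1
chan signed 3b, MSB=1: 5 - 8 = -3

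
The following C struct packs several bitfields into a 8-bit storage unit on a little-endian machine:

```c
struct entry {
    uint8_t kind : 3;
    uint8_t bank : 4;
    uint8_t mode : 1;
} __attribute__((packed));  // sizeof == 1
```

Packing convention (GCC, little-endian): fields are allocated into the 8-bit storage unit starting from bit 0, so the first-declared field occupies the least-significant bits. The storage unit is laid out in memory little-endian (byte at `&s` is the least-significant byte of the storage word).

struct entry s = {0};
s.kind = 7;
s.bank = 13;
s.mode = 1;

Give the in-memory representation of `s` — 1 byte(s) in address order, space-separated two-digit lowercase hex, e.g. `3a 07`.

kind (3b) val=7 bits=0x7 at bit 0: 0x07
bank (4b) val=13 bits=0xd at bit 3: 0x6f
mode (1b) val=1 bits=0x1 at bit 7: 0xef
word = 0xef → little-endian bytes:
  [0]=0xef

ef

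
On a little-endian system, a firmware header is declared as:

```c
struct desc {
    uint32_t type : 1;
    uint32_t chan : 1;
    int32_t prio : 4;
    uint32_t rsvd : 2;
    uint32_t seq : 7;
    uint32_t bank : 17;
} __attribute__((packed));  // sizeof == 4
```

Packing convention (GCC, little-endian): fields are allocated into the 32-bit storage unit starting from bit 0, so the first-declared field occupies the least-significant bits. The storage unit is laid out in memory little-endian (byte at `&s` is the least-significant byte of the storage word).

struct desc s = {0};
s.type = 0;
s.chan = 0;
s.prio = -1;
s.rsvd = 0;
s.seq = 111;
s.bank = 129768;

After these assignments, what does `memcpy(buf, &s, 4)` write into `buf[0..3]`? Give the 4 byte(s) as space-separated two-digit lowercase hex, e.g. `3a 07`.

3c 6f 74 fd

type (1b) val=0 bits=0x0 at bit 0: 0x00000000
chan (1b) val=0 bits=0x0 at bit 1: 0x00000000
prio (4b) val=-1 bits=0xf at bit 2: 0x0000003c
rsvd (2b) val=0 bits=0x0 at bit 6: 0x0000003c
seq (7b) val=111 bits=0x6f at bit 8: 0x00006f3c
bank (17b) val=129768 bits=0x1fae8 at bit 15: 0xfd746f3c
word = 0xfd746f3c → little-endian bytes:
  [0]=0x3c  [1]=0x6f  [2]=0x74  [3]=0xfd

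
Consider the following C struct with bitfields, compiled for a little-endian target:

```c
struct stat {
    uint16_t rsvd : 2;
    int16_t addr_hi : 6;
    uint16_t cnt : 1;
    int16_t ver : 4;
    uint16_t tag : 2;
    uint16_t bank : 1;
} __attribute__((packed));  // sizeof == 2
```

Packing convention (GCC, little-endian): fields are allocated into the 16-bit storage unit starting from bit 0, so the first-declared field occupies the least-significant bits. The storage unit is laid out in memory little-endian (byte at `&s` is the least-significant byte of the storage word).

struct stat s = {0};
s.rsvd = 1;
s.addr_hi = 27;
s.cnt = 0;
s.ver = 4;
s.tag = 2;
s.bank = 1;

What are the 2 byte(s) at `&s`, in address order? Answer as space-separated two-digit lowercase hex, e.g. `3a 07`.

rsvd (2b) val=1 bits=0x1 at bit 0: 0x0001
addr_hi (6b) val=27 bits=0x1b at bit 2: 0x006d
cnt (1b) val=0 bits=0x0 at bit 8: 0x006d
ver (4b) val=4 bits=0x4 at bit 9: 0x086d
tag (2b) val=2 bits=0x2 at bit 13: 0x486d
bank (1b) val=1 bits=0x1 at bit 15: 0xc86d
word = 0xc86d → little-endian bytes:
  [0]=0x6d  [1]=0xc8

6d c8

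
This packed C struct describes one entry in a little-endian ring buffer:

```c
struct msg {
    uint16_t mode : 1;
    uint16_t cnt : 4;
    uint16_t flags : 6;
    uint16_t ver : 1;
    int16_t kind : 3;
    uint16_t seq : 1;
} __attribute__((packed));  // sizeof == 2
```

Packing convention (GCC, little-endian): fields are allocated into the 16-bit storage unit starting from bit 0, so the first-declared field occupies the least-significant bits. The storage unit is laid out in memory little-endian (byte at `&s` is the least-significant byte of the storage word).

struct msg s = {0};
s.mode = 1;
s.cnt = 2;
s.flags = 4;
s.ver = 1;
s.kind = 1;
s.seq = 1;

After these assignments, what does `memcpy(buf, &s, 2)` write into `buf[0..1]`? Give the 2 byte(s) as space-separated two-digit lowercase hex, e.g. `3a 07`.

mode (1b) val=1 bits=0x1 at bit 0: 0x0001
cnt (4b) val=2 bits=0x2 at bit 1: 0x0005
flags (6b) val=4 bits=0x4 at bit 5: 0x0085
ver (1b) val=1 bits=0x1 at bit 11: 0x0885
kind (3b) val=1 bits=0x1 at bit 12: 0x1885
seq (1b) val=1 bits=0x1 at bit 15: 0x9885
word = 0x9885 → little-endian bytes:
  [0]=0x85  [1]=0x98

85 98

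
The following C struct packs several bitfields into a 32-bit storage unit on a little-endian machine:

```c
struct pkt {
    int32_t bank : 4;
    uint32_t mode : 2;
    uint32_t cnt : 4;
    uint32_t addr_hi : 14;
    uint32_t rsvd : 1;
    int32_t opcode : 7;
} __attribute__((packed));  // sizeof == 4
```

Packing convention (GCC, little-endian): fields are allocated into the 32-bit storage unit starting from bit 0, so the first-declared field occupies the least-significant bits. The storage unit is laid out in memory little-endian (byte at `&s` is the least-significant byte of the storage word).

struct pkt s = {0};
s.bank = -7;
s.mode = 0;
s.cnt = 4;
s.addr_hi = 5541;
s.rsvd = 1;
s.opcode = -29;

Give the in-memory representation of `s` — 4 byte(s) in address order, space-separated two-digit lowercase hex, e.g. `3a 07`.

09 95 56 c7

[0+:4] bank=-7 & 0xf = 0x9; word=0x00000009
[4+:2] mode=0 & 0x3 = 0x0; word=0x00000009
[6+:4] cnt=4 & 0xf = 0x4; word=0x00000109
[10+:14] addr_hi=5541 & 0x3fff = 0x15a5; word=0x00569509
[24+:1] rsvd=1 & 0x1 = 0x1; word=0x01569509
[25+:7] opcode=-29 & 0x7f = 0x63; word=0xc7569509
word = 0xc7569509 → little-endian bytes:
  [0]=0x09  [1]=0x95  [2]=0x56  [3]=0xc7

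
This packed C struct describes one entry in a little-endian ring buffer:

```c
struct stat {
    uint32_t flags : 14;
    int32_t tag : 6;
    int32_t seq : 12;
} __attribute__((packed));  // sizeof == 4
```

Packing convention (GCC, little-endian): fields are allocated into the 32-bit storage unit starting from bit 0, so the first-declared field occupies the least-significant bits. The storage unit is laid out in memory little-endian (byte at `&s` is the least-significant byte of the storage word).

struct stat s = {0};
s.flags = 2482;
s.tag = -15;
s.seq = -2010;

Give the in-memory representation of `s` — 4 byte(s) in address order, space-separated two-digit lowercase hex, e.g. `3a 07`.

flags (14b) val=2482 bits=0x9b2 at bit 0: 0x000009b2
tag (6b) val=-15 bits=0x31 at bit 14: 0x000c49b2
seq (12b) val=-2010 bits=0x826 at bit 20: 0x826c49b2
word = 0x826c49b2 → little-endian bytes:
  [0]=0xb2  [1]=0x49  [2]=0x6c  [3]=0x82

b2 49 6c 82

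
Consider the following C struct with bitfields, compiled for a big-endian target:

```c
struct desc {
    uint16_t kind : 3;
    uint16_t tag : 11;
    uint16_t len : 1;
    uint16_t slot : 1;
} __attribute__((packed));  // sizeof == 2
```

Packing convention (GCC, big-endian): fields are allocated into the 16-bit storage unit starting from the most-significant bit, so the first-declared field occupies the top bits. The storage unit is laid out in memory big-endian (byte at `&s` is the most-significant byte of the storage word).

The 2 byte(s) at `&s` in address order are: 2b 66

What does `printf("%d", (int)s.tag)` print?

729

[0]=0x2b [1]=0x66 (big-endian) → word 0x2b66
kind [13+:3] = (word>>13) & 0x7 = 1
tag [2+:11] = (word>>2) & 0x7ff = 729  ←
len [1+:1] = (word>>1) & 0x1 = 1
slot [0+:1] = (word>>0) & 0x1 = 0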